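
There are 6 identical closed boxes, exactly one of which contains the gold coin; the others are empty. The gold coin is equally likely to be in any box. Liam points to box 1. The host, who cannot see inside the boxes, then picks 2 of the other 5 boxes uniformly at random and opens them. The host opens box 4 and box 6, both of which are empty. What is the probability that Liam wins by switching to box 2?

1/4

Condition on the true location of the gold coin.
If it is in any of boxes 1, 2, 3, and 5 (prior 1/6 each): the host picks exactly this set with probability 1/10 regardless, and none is the prize; weight (1/6)·(1/10) = 1/60 each.
If it is in either of boxes 4 and 6 (prior 1/6 each): that box was opened and seen not to hold the prize — ruled out; weight (1/6)·0 = 0 each.
The weights sum to 1/15.
So P(the gold coin in box 2 | the host opened box 4 and box 6) = (1/60) / (1/15) = 1/4.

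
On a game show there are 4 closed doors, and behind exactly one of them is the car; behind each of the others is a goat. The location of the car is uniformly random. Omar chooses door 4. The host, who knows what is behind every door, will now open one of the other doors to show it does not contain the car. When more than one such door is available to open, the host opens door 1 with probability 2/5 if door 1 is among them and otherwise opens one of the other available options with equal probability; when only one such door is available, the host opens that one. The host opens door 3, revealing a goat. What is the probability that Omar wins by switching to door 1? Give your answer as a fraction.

Condition on the true location of the car.
If it is behind door 1 (prior 1/4): door 1 holds the prize so is unavailable; the host chooses uniformly among the 2 others, probability 1/2; weight (1/4)·(1/2) = 1/8.
If it is behind door 2 (prior 1/4): door 1 is available but not opened, probability 3/5; weight (1/4)·(3/5) = 3/20.
If it is behind door 3 (prior 1/4): the host opened door 3, so this case is ruled out; weight (1/4)·0 = 0.
If it is behind door 4 (prior 1/4): door 1 is available but not opened; door 3 gets probability (1 − 2/5)/2 = 3/10; weight (1/4)·(3/10) = 3/40.
The weights sum to 7/20.
So P(the car behind door 1 | the host opened door 3) = (1/8) / (7/20) = 5/14.

5/14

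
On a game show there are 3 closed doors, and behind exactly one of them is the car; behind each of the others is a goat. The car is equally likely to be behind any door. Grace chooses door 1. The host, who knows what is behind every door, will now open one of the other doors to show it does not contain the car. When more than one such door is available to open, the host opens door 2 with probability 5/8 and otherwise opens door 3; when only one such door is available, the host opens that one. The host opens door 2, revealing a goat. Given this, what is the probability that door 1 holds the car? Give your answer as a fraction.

5/13

Consider each possible location of the car in turn.
If it is behind door 1 (prior 1/3): door 2 is available, opened with probability 5/8; weight (1/3)·(5/8) = 5/24.
If it is behind door 2 (prior 1/3): the host opened door 2, so this case is ruled out; weight (1/3)·0 = 0.
If it is behind door 3 (prior 1/3): only door 2 is available, probability 1; weight (1/3)·1 = 1/3.
The weights sum to 13/24.
So P(the car behind door 1 | the host opened door 2) = (5/24) / (13/24) = 5/13.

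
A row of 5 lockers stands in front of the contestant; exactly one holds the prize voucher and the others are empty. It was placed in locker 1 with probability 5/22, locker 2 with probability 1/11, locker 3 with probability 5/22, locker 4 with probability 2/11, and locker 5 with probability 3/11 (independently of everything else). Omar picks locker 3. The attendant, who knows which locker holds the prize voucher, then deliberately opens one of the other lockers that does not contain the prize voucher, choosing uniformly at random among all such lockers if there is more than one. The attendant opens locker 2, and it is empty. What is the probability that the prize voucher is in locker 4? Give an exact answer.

Condition on the true location of the prize voucher.
If it is in locker 1 (prior 5/22): the attendant has 3 equally likely choices, so probability 1/3; weight (5/22)·(1/3) = 5/66.
If it is in locker 2 (prior 1/11): the attendant opened locker 2, so this case is ruled out; weight (1/11)·0 = 0.
If it is in locker 3 (prior 5/22): the attendant has 4 equally likely choices, so probability 1/4; weight (5/22)·(1/4) = 5/88.
If it is in locker 4 (prior 2/11): the attendant has 3 equally likely choices, so probability 1/3; weight (2/11)·(1/3) = 2/33.
If it is in locker 5 (prior 3/11): the attendant has 3 equally likely choices, so probability 1/3; weight (3/11)·(1/3) = 1/11.
The weights sum to 25/88.
So P(the prize voucher in locker 4 | the attendant opened locker 2) = (2/33) / (25/88) = 16/75.

16/75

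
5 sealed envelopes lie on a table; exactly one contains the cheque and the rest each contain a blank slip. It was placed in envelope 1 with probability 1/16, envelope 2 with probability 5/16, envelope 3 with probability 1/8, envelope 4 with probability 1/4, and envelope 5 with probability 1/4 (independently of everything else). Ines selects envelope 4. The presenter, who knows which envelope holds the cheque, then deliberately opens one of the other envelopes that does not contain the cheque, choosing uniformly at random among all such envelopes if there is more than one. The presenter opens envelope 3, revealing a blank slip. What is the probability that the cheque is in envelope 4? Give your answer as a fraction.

Consider each possible location of the cheque in turn.
If it is in envelope 1 (prior 1/16): the presenter has 3 equally likely choices, so probability 1/3; weight (1/16)·(1/3) = 1/48.
If it is in envelope 2 (prior 5/16): the presenter has 3 equally likely choices, so probability 1/3; weight (5/16)·(1/3) = 5/48.
If it is in envelope 3 (prior 1/8): the presenter opened envelope 3, so this case is ruled out; weight (1/8)·0 = 0.
If it is in envelope 4 (prior 1/4): the presenter has 4 equally likely choices, so probability 1/4; weight (1/4)·(1/4) = 1/16.
If it is in envelope 5 (prior 1/4): the presenter has 3 equally likely choices, so probability 1/3; weight (1/4)·(1/3) = 1/12.
The weights sum to 13/48.
So P(the cheque in envelope 4 | the presenter opened envelope 3) = (1/16) / (13/48) = 3/13.

3/13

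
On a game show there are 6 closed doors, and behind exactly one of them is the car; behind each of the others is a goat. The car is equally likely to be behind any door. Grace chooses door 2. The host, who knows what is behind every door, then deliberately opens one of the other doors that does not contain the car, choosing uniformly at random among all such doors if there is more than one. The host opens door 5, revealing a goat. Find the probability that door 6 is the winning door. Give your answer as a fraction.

Consider each possible location of the car in turn.
If it is behind any of doors 1, 3, 4, and 6 (prior 1/6 each): the host has 4 equally likely choices, so probability 1/4; weight (1/6)·(1/4) = 1/24 each.
If it is behind door 2 (prior 1/6): the host has 5 equally likely choices, so probability 1/5; weight (1/6)·(1/5) = 1/30.
If it is behind door 5 (prior 1/6): the host opened door 5, so this case is ruled out; weight (1/6)·0 = 0.
The weights sum to 1/5.
So P(the car behind door 6 | the host opened door 5) = (1/24) / (1/5) = 5/24.

5/24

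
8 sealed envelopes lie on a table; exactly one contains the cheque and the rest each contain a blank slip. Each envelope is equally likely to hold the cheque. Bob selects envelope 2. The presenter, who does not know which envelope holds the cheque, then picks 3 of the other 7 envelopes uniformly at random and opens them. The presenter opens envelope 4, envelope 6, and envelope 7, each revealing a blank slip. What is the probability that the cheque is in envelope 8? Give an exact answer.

1/5

Consider each possible location of the cheque in turn.
If it is in any of envelopes 1, 2, 3, 5, and 8 (prior 1/8 each): the presenter picks exactly this set with probability 1/35 regardless, and none is the prize; weight (1/8)·(1/35) = 1/280 each.
If it is in any of envelopes 4, 6, and 7 (prior 1/8 each): that envelope was opened and seen not to hold the prize — ruled out; weight (1/8)·0 = 0 each.
The weights sum to 1/56.
So P(the cheque in envelope 8 | the presenter opened envelope 4, envelope 6, and envelope 7) = (1/280) / (1/56) = 1/5.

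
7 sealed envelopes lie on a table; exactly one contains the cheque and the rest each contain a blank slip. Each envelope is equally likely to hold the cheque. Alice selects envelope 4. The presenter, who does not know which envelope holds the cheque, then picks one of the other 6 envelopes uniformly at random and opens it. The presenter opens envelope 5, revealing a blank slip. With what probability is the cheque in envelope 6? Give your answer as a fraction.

Consider each possible location of the cheque in turn.
If it is in any of envelopes 1, 2, 3, 4, 6, and 7 (prior 1/7 each): the presenter picks envelope 5 with probability 1/6 regardless, and it is not the prize; weight (1/7)·(1/6) = 1/42 each.
If it is in envelope 5 (prior 1/7): the presenter opened envelope 5, so this case is ruled out; weight (1/7)·0 = 0.
The weights sum to 1/7.
So P(the cheque in envelope 6 | the presenter opened envelope 5) = (1/42) / (1/7) = 1/6.

1/6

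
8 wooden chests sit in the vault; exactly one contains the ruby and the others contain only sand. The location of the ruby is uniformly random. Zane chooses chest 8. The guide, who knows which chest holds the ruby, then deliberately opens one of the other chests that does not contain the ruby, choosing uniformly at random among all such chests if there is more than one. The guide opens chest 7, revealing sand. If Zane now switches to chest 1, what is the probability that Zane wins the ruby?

Consider each possible location of the ruby in turn.
If it is in any of chests 1, 2, 3, 4, 5, and 6 (prior 1/8 each): the guide has 6 equally likely choices, so probability 1/6; weight (1/8)·(1/6) = 1/48 each.
If it is in chest 7 (prior 1/8): the guide opened chest 7, so this case is ruled out; weight (1/8)·0 = 0.
If it is in chest 8 (prior 1/8): the guide has 7 equally likely choices, so probability 1/7; weight (1/8)·(1/7) = 1/56.
The weights sum to 1/7.
So P(the ruby in chest 1 | the guide opened chest 7) = (1/48) / (1/7) = 7/48.

7/48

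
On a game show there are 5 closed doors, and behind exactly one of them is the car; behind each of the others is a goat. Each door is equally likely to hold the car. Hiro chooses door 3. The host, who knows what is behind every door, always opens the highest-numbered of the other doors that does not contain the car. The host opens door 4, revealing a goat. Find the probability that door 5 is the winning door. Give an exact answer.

Apply Bayes' rule, conditioning on where the car actually is.
If it is behind any of doors 1, 2, and 3 (prior 1/5 each): the host would have opened door 5 instead, probability 0; weight (1/5)·0 = 0 each.
If it is behind door 4 (prior 1/5): the host opened door 4, so this case is ruled out; weight (1/5)·0 = 0.
If it is behind door 5 (prior 1/5): door 4 is the highest-numbered option available, probability 1; weight (1/5)·1 = 1/5.
The weights sum to 1/5.
So P(the car behind door 5 | the host opened door 4) = (1/5) / (1/5) = 1.

1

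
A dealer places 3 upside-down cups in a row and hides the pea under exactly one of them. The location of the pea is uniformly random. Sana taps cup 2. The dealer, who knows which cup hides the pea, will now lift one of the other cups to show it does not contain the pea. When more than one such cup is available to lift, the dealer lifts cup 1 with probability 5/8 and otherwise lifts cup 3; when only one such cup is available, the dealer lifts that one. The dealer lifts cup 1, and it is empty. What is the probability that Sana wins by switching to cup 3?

Consider each possible location of the pea in turn.
If it is under cup 1 (prior 1/3): the dealer opened cup 1, so this case is ruled out; weight (1/3)·0 = 0.
If it is under cup 2 (prior 1/3): cup 1 is available, opened with probability 5/8; weight (1/3)·(5/8) = 5/24.
If it is under cup 3 (prior 1/3): only cup 1 is available, probability 1; weight (1/3)·1 = 1/3.
The weights sum to 13/24.
So P(the pea under cup 3 | the dealer opened cup 1) = (1/3) / (13/24) = 8/13.

8/13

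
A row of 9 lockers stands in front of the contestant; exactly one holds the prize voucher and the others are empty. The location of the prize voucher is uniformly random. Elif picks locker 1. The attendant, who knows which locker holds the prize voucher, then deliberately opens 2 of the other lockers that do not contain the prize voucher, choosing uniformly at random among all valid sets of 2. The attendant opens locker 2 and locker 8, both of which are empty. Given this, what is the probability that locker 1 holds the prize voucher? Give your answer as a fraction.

Consider each possible location of the prize voucher in turn.
If it is in locker 1 (prior 1/9): the attendant has 28 equally likely choices, so probability 1/28; weight (1/9)·(1/28) = 1/252.
If it is in either of lockers 2 and 8 (prior 1/9 each): that locker was opened and seen not to hold the prize — ruled out; weight (1/9)·0 = 0 each.
If it is in any of lockers 3, 4, 5, 6, 7, and 9 (prior 1/9 each): the attendant has 21 equally likely choices, so probability 1/21; weight (1/9)·(1/21) = 1/189 each.
The weights sum to 1/28.
So P(the prize voucher in locker 1 | the attendant opened locker 2 and locker 8) = (1/252) / (1/28) = 1/9.

1/9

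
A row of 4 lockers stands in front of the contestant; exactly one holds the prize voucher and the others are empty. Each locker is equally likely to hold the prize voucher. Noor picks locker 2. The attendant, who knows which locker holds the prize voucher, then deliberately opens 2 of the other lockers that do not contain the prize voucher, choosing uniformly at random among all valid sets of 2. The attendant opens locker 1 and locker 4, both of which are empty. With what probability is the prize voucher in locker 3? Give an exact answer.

3/4

Apply Bayes' rule, conditioning on where the prize voucher actually is.
If it is in either of lockers 1 and 4 (prior 1/4 each): that locker was opened and seen not to hold the prize — ruled out; weight (1/4)·0 = 0 each.
If it is in locker 2 (prior 1/4): the attendant has 3 equally likely choices, so probability 1/3; weight (1/4)·(1/3) = 1/12.
If it is in locker 3 (prior 1/4): the attendant has no choice, probability 1; weight (1/4)·1 = 1/4.
The weights sum to 1/3.
So P(the prize voucher in locker 3 | the attendant opened locker 1 and locker 4) = (1/4) / (1/3) = 3/4.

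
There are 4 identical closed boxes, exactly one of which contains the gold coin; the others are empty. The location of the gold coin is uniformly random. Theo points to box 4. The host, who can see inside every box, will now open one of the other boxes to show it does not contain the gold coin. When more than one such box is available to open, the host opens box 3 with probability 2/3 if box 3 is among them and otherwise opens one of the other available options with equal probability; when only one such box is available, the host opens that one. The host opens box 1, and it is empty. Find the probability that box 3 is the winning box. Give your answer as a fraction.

Apply Bayes' rule, conditioning on where the gold coin actually is.
If it is in box 1 (prior 1/4): the host opened box 1, so this case is ruled out; weight (1/4)·0 = 0.
If it is in box 2 (prior 1/4): box 3 is available but not opened, probability 1/3; weight (1/4)·(1/3) = 1/12.
If it is in box 3 (prior 1/4): box 3 holds the prize so is unavailable; the host chooses uniformly among the 2 others, probability 1/2; weight (1/4)·(1/2) = 1/8.
If it is in box 4 (prior 1/4): box 3 is available but not opened; box 1 gets probability (1 − 2/3)/2 = 1/6; weight (1/4)·(1/6) = 1/24.
The weights sum to 1/4.
So P(the gold coin in box 3 | the host opened box 1) = (1/8) / (1/4) = 1/2.

1/2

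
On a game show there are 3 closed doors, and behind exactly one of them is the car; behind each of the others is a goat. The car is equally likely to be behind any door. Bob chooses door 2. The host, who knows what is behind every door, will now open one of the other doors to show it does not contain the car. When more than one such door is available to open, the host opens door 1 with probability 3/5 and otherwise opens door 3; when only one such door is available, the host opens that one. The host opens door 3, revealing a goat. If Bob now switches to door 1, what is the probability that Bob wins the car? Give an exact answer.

5/7

Consider each possible location of the car in turn.
If it is behind door 1 (prior 1/3): only door 3 is available, probability 1; weight (1/3)·1 = 1/3.
If it is behind door 2 (prior 1/3): door 1 is available but not opened, probability 2/5; weight (1/3)·(2/5) = 2/15.
If it is behind door 3 (prior 1/3): the host opened door 3, so this case is ruled out; weight (1/3)·0 = 0.
The weights sum to 7/15.
So P(the car behind door 1 | the host opened door 3) = (1/3) / (7/15) = 5/7.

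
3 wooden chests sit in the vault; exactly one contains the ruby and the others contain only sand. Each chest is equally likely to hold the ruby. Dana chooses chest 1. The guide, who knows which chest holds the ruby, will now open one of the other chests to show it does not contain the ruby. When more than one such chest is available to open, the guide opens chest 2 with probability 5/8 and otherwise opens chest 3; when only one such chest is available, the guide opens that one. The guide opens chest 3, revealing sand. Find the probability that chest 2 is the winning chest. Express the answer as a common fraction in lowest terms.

Condition on the true location of the ruby.
If it is in chest 1 (prior 1/3): chest 2 is available but not opened, probability 3/8; weight (1/3)·(3/8) = 1/8.
If it is in chest 2 (prior 1/3): only chest 3 is available, probability 1; weight (1/3)·1 = 1/3.
If it is in chest 3 (prior 1/3): the guide opened chest 3, so this case is ruled out; weight (1/3)·0 = 0.
The weights sum to 11/24.
So P(the ruby in chest 2 | the guide opened chest 3) = (1/3) / (11/24) = 8/11.

8/11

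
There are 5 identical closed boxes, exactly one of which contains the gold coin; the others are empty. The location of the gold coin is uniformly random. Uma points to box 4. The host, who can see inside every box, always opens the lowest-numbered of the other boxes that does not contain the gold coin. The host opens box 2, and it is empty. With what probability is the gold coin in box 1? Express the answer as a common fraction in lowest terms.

Condition on the true location of the gold coin.
If it is in box 1 (prior 1/5): box 2 is the lowest-numbered option available, probability 1; weight (1/5)·1 = 1/5.
If it is in box 2 (prior 1/5): the host opened box 2, so this case is ruled out; weight (1/5)·0 = 0.
If it is in any of boxes 3, 4, and 5 (prior 1/5 each): the host would have opened box 1 instead, probability 0; weight (1/5)·0 = 0 each.
The weights sum to 1/5.
So P(the gold coin in box 1 | the host opened box 2) = (1/5) / (1/5) = 1.

1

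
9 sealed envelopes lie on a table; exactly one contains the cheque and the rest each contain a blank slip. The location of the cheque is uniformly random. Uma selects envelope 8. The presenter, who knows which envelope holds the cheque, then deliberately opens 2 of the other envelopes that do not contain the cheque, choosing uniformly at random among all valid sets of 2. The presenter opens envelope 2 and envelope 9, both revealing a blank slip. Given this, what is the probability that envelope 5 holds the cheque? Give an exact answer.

Consider each possible location of the cheque in turn.
If it is in any of envelopes 1, 3, 4, 5, 6, and 7 (prior 1/9 each): the presenter has 21 equally likely choices, so probability 1/21; weight (1/9)·(1/21) = 1/189 each.
If it is in either of envelopes 2 and 9 (prior 1/9 each): that envelope was opened and seen not to hold the prize — ruled out; weight (1/9)·0 = 0 each.
If it is in envelope 8 (prior 1/9): the presenter has 28 equally likely choices, so probability 1/28; weight (1/9)·(1/28) = 1/252.
The weights sum to 1/28.
So P(the cheque in envelope 5 | the presenter opened envelope 2 and envelope 9) = (1/189) / (1/28) = 4/27.

4/27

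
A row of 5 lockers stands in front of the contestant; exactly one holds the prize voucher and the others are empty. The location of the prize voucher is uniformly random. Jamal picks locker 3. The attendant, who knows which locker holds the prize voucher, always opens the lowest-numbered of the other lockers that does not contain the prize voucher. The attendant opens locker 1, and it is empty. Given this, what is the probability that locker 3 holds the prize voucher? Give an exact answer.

1/4

Consider each possible location of the prize voucher in turn.
If it is in locker 1 (prior 1/5): the attendant opened locker 1, so this case is ruled out; weight (1/5)·0 = 0.
If it is in any of lockers 2, 3, 4, and 5 (prior 1/5 each): locker 1 is the lowest-numbered option available, probability 1; weight (1/5)·1 = 1/5 each.
The weights sum to 4/5.
So P(the prize voucher in locker 3 | the attendant opened locker 1) = (1/5) / (4/5) = 1/4.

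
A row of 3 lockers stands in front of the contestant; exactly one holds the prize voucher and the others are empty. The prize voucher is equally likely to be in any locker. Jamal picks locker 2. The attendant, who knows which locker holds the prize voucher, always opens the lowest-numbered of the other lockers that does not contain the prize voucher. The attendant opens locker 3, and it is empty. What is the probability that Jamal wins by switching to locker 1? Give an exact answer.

Consider each possible location of the prize voucher in turn.
If it is in locker 1 (prior 1/3): locker 3 is the lowest-numbered option available, probability 1; weight (1/3)·1 = 1/3.
If it is in locker 2 (prior 1/3): the attendant would have opened locker 1 instead, probability 0; weight (1/3)·0 = 0.
If it is in locker 3 (prior 1/3): the attendant opened locker 3, so this case is ruled out; weight (1/3)·0 = 0.
The weights sum to 1/3.
So P(the prize voucher in locker 1 | the attendant opened locker 3) = (1/3) / (1/3) = 1.

1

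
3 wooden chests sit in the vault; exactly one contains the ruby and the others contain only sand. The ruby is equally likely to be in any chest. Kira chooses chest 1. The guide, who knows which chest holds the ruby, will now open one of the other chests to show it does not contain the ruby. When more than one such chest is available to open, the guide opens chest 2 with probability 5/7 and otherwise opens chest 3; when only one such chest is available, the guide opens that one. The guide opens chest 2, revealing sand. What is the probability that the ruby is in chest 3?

Consider each possible location of the ruby in turn.
If it is in chest 1 (prior 1/3): chest 2 is available, opened with probability 5/7; weight (1/3)·(5/7) = 5/21.
If it is in chest 2 (prior 1/3): the guide opened chest 2, so this case is ruled out; weight (1/3)·0 = 0.
If it is in chest 3 (prior 1/3): only chest 2 is available, probability 1; weight (1/3)·1 = 1/3.
The weights sum to 4/7.
So P(the ruby in chest 3 | the guide opened chest 2) = (1/3) / (4/7) = 7/12.

7/12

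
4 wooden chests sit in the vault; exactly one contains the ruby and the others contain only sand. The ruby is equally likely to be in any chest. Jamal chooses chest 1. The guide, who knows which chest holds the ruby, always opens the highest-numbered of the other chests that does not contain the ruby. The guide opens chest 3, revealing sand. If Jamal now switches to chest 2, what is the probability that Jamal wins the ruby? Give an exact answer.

0

Apply Bayes' rule, conditioning on where the ruby actually is.
If it is in either of chests 1 and 2 (prior 1/4 each): the guide would have opened chest 4 instead, probability 0; weight (1/4)·0 = 0 each.
If it is in chest 3 (prior 1/4): the guide opened chest 3, so this case is ruled out; weight (1/4)·0 = 0.
If it is in chest 4 (prior 1/4): chest 3 is the highest-numbered option available, probability 1; weight (1/4)·1 = 1/4.
The weights sum to 1/4.
So P(the ruby in chest 2 | the guide opened chest 3) = 0 / (1/4) = 0.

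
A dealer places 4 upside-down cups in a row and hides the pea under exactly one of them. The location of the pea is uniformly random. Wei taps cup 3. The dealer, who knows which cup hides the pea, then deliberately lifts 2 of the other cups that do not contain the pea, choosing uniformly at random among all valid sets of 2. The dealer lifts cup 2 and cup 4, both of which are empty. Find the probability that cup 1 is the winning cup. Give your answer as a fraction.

Condition on the true location of the pea.
If it is under cup 1 (prior 1/4): the dealer has no choice, probability 1; weight (1/4)·1 = 1/4.
If it is under either of cups 2 and 4 (prior 1/4 each): that cup was opened and seen not to hold the prize — ruled out; weight (1/4)·0 = 0 each.
If it is under cup 3 (prior 1/4): the dealer has 3 equally likely choices, so probability 1/3; weight (1/4)·(1/3) = 1/12.
The weights sum to 1/3.
So P(the pea under cup 1 | the dealer opened cup 2 and cup 4) = (1/4) / (1/3) = 3/4.

3/4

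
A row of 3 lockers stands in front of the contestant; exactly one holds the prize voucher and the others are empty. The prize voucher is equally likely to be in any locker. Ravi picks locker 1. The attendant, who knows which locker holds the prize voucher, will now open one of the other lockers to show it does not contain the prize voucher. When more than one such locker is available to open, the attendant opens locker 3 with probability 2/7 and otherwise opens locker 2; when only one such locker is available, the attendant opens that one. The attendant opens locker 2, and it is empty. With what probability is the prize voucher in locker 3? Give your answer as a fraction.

Condition on the true location of the prize voucher.
If it is in locker 1 (prior 1/3): locker 3 is available but not opened, probability 5/7; weight (1/3)·(5/7) = 5/21.
If it is in locker 2 (prior 1/3): the attendant opened locker 2, so this case is ruled out; weight (1/3)·0 = 0.
If it is in locker 3 (prior 1/3): only locker 2 is available, probability 1; weight (1/3)·1 = 1/3.
The weights sum to 4/7.
So P(the prize voucher in locker 3 | the attendant opened locker 2) = (1/3) / (4/7) = 7/12.

7/12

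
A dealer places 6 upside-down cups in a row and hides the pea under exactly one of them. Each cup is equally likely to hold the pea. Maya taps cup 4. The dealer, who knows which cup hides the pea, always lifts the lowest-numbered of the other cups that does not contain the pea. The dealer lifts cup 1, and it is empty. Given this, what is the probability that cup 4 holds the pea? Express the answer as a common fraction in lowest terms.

1/5

Condition on the true location of the pea.
If it is under cup 1 (prior 1/6): the dealer opened cup 1, so this case is ruled out; weight (1/6)·0 = 0.
If it is under any of cups 2, 3, 4, 5, and 6 (prior 1/6 each): cup 1 is the lowest-numbered option available, probability 1; weight (1/6)·1 = 1/6 each.
The weights sum to 5/6.
So P(the pea under cup 4 | the dealer opened cup 1) = (1/6) / (5/6) = 1/5.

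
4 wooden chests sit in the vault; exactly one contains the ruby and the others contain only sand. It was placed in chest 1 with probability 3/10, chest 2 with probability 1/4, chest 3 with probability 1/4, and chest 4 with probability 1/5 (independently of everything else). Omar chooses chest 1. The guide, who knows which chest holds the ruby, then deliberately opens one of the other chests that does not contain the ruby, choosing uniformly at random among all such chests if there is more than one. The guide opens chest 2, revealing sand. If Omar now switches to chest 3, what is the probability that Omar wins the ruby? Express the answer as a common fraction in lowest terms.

5/13

Consider each possible location of the ruby in turn.
If it is in chest 1 (prior 3/10): the guide has 3 equally likely choices, so probability 1/3; weight (3/10)·(1/3) = 1/10.
If it is in chest 2 (prior 1/4): the guide opened chest 2, so this case is ruled out; weight (1/4)·0 = 0.
If it is in chest 3 (prior 1/4): the guide has 2 equally likely choices, so probability 1/2; weight (1/4)·(1/2) = 1/8.
If it is in chest 4 (prior 1/5): the guide has 2 equally likely choices, so probability 1/2; weight (1/5)·(1/2) = 1/10.
The weights sum to 13/40.
So P(the ruby in chest 3 | the guide opened chest 2) = (1/8) / (13/40) = 5/13.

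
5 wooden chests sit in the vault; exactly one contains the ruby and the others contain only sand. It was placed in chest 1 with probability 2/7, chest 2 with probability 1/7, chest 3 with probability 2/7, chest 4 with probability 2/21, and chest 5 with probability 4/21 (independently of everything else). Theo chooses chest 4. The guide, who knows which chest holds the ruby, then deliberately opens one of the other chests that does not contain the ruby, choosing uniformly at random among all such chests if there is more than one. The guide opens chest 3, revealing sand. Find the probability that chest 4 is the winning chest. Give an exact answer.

3/29

Consider each possible location of the ruby in turn.
If it is in chest 1 (prior 2/7): the guide has 3 equally likely choices, so probability 1/3; weight (2/7)·(1/3) = 2/21.
If it is in chest 2 (prior 1/7): the guide has 3 equally likely choices, so probability 1/3; weight (1/7)·(1/3) = 1/21.
If it is in chest 3 (prior 2/7): the guide opened chest 3, so this case is ruled out; weight (2/7)·0 = 0.
If it is in chest 4 (prior 2/21): the guide has 4 equally likely choices, so probability 1/4; weight (2/21)·(1/4) = 1/42.
If it is in chest 5 (prior 4/21): the guide has 3 equally likely choices, so probability 1/3; weight (4/21)·(1/3) = 4/63.
The weights sum to 29/126.
So P(the ruby in chest 4 | the guide opened chest 3) = (1/42) / (29/126) = 3/29.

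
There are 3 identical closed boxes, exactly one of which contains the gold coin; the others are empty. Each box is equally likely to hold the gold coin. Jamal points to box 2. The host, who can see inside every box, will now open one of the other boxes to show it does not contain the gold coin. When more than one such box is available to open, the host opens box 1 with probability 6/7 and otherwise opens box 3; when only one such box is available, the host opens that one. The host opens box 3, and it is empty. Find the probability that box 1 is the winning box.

Condition on the true location of the gold coin.
If it is in box 1 (prior 1/3): only box 3 is available, probability 1; weight (1/3)·1 = 1/3.
If it is in box 2 (prior 1/3): box 1 is available but not opened, probability 1/7; weight (1/3)·(1/7) = 1/21.
If it is in box 3 (prior 1/3): the host opened box 3, so this case is ruled out; weight (1/3)·0 = 0.
The weights sum to 8/21.
So P(the gold coin in box 1 | the host opened box 3) = (1/3) / (8/21) = 7/8.

7/8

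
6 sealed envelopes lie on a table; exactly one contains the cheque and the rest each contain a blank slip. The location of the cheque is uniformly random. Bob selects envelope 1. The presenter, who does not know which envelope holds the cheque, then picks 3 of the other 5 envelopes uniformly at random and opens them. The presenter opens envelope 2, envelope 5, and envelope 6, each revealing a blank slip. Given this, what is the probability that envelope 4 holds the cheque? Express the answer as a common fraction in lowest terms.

Consider each possible location of the cheque in turn.
If it is in any of envelopes 1, 3, and 4 (prior 1/6 each): the presenter picks exactly this set with probability 1/10 regardless, and none is the prize; weight (1/6)·(1/10) = 1/60 each.
If it is in any of envelopes 2, 5, and 6 (prior 1/6 each): that envelope was opened and seen not to hold the prize — ruled out; weight (1/6)·0 = 0 each.
The weights sum to 1/20.
So P(the cheque in envelope 4 | the presenter opened envelope 2, envelope 5, and envelope 6) = (1/60) / (1/20) = 1/3.

1/3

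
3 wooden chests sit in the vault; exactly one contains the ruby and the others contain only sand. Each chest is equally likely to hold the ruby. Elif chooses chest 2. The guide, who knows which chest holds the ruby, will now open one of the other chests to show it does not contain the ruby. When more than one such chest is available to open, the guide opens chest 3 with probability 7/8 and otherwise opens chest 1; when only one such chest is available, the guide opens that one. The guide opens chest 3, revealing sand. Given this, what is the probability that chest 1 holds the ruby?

8/15

Consider each possible location of the ruby in turn.
If it is in chest 1 (prior 1/3): only chest 3 is available, probability 1; weight (1/3)·1 = 1/3.
If it is in chest 2 (prior 1/3): chest 3 is available, opened with probability 7/8; weight (1/3)·(7/8) = 7/24.
If it is in chest 3 (prior 1/3): the guide opened chest 3, so this case is ruled out; weight (1/3)·0 = 0.
The weights sum to 5/8.
So P(the ruby in chest 1 | the guide opened chest 3) = (1/3) / (5/8) = 8/15.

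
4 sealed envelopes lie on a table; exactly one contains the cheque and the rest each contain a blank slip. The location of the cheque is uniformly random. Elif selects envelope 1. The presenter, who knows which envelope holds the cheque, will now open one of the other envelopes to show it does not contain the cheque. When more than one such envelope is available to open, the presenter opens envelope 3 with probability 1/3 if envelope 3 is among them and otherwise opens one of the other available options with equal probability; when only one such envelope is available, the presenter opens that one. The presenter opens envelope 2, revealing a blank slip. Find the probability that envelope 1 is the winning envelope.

Condition on the true location of the cheque.
If it is in envelope 1 (prior 1/4): envelope 3 is available but not opened; envelope 2 gets probability (1 − 1/3)/2 = 1/3; weight (1/4)·(1/3) = 1/12.
If it is in envelope 2 (prior 1/4): the presenter opened envelope 2, so this case is ruled out; weight (1/4)·0 = 0.
If it is in envelope 3 (prior 1/4): envelope 3 holds the prize so is unavailable; the presenter chooses uniformly among the 2 others, probability 1/2; weight (1/4)·(1/2) = 1/8.
If it is in envelope 4 (prior 1/4): envelope 3 is available but not opened, probability 2/3; weight (1/4)·(2/3) = 1/6.
The weights sum to 3/8.
So P(the cheque in envelope 1 | the presenter opened envelope 2) = (1/12) / (3/8) = 2/9.

2/9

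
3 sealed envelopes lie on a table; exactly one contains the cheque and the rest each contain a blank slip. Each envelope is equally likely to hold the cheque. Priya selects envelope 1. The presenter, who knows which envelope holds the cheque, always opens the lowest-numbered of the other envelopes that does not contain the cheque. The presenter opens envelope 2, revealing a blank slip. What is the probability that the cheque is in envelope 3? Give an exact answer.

Consider each possible location of the cheque in turn.
If it is in either of envelopes 1 and 3 (prior 1/3 each): envelope 2 is the lowest-numbered option available, probability 1; weight (1/3)·1 = 1/3 each.
If it is in envelope 2 (prior 1/3): the presenter opened envelope 2, so this case is ruled out; weight (1/3)·0 = 0.
The weights sum to 2/3.
So P(the cheque in envelope 3 | the presenter opened envelope 2) = (1/3) / (2/3) = 1/2.

1/2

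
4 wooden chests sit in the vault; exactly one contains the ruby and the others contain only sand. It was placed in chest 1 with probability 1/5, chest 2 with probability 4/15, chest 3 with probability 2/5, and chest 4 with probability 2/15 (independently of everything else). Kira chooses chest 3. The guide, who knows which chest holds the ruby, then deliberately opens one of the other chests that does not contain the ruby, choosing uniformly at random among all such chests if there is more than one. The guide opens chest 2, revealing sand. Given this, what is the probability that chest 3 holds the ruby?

4/9

Apply Bayes' rule, conditioning on where the ruby actually is.
If it is in chest 1 (prior 1/5): the guide has 2 equally likely choices, so probability 1/2; weight (1/5)·(1/2) = 1/10.
If it is in chest 2 (prior 4/15): the guide opened chest 2, so this case is ruled out; weight (4/15)·0 = 0.
If it is in chest 3 (prior 2/5): the guide has 3 equally likely choices, so probability 1/3; weight (2/5)·(1/3) = 2/15.
If it is in chest 4 (prior 2/15): the guide has 2 equally likely choices, so probability 1/2; weight (2/15)·(1/2) = 1/15.
The weights sum to 3/10.
So P(the ruby in chest 3 | the guide opened chest 2) = (2/15) / (3/10) = 4/9.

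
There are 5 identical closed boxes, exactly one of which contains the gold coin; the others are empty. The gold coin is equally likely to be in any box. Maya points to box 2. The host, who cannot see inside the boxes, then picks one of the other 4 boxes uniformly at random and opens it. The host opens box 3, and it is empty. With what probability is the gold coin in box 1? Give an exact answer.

Condition on the true location of the gold coin.
If it is in any of boxes 1, 2, 4, and 5 (prior 1/5 each): the host picks box 3 with probability 1/4 regardless, and it is not the prize; weight (1/5)·(1/4) = 1/20 each.
If it is in box 3 (prior 1/5): the host opened box 3, so this case is ruled out; weight (1/5)·0 = 0.
The weights sum to 1/5.
So P(the gold coin in box 1 | the host opened box 3) = (1/20) / (1/5) = 1/4.

1/4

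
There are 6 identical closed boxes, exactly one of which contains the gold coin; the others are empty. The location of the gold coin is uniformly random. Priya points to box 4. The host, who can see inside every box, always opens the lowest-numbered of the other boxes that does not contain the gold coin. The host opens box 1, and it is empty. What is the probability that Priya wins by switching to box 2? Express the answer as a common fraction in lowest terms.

Condition on the true location of the gold coin.
If it is in box 1 (prior 1/6): the host opened box 1, so this case is ruled out; weight (1/6)·0 = 0.
If it is in any of boxes 2, 3, 4, 5, and 6 (prior 1/6 each): box 1 is the lowest-numbered option available, probability 1; weight (1/6)·1 = 1/6 each.
The weights sum to 5/6.
So P(the gold coin in box 2 | the host opened box 1) = (1/6) / (5/6) = 1/5.

1/5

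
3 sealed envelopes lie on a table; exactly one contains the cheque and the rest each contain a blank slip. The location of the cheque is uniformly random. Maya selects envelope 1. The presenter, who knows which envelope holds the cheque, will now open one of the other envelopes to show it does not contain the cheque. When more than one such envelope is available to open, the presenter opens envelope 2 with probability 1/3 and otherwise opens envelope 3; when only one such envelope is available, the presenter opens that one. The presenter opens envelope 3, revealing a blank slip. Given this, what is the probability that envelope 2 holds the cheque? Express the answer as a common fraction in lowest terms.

Apply Bayes' rule, conditioning on where the cheque actually is.
If it is in envelope 1 (prior 1/3): envelope 2 is available but not opened, probability 2/3; weight (1/3)·(2/3) = 2/9.
If it is in envelope 2 (prior 1/3): only envelope 3 is available, probability 1; weight (1/3)·1 = 1/3.
If it is in envelope 3 (prior 1/3): the presenter opened envelope 3, so this case is ruled out; weight (1/3)·0 = 0.
The weights sum to 5/9.
So P(the cheque in envelope 2 | the presenter opened envelope 3) = (1/3) / (5/9) = 3/5.

3/5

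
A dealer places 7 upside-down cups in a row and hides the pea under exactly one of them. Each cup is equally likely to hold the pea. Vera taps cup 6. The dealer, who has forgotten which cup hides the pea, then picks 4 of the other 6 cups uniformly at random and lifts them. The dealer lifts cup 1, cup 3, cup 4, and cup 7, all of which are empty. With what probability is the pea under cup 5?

1/3

Apply Bayes' rule, conditioning on where the pea actually is.
If it is under any of cups 1, 3, 4, and 7 (prior 1/7 each): that cup was opened and seen not to hold the prize — ruled out; weight (1/7)·0 = 0 each.
If it is under any of cups 2, 5, and 6 (prior 1/7 each): the dealer picks exactly this set with probability 1/15 regardless, and none is the prize; weight (1/7)·(1/15) = 1/105 each.
The weights sum to 1/35.
So P(the pea under cup 5 | the dealer opened cup 1, cup 3, cup 4, and cup 7) = (1/105) / (1/35) = 1/3.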